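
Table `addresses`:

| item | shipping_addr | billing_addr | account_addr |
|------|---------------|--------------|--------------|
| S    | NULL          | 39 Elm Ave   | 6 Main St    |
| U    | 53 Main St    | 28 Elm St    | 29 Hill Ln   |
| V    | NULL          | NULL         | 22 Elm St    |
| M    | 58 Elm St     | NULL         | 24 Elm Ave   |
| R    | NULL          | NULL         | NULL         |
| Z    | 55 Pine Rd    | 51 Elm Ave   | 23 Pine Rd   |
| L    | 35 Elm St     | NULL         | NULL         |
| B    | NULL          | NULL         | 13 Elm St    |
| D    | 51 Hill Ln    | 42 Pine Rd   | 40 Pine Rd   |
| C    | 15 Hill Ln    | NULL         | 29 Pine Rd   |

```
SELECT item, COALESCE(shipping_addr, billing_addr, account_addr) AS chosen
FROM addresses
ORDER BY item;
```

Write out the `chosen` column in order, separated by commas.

item=B: shipping_addr=NULL, billing_addr=NULL, account_addr=13 Elm St → 13 Elm St
item=C: shipping_addr=15 Hill Ln → 15 Hill Ln
item=D: shipping_addr=51 Hill Ln → 51 Hill Ln
item=L: shipping_addr=35 Elm St → 35 Elm St
item=M: shipping_addr=58 Elm St → 58 Elm St
item=R: shipping_addr=NULL, billing_addr=NULL, account_addr=NULL (all NULL) → NULL
item=S: shipping_addr=NULL, billing_addr=39 Elm Ave → 39 Elm Ave
item=U: shipping_addr=53 Main St → 53 Main St
item=V: shipping_addr=NULL, billing_addr=NULL, account_addr=22 Elm St → 22 Elm St
item=Z: shipping_addr=55 Pine Rd → 55 Pine Rd

13 Elm St, 15 Hill Ln, 51 Hill Ln, 35 Elm St, 58 Elm St, NULL, 39 Elm Ave, 53 Main St, 22 Elm St, 55 Pine Rd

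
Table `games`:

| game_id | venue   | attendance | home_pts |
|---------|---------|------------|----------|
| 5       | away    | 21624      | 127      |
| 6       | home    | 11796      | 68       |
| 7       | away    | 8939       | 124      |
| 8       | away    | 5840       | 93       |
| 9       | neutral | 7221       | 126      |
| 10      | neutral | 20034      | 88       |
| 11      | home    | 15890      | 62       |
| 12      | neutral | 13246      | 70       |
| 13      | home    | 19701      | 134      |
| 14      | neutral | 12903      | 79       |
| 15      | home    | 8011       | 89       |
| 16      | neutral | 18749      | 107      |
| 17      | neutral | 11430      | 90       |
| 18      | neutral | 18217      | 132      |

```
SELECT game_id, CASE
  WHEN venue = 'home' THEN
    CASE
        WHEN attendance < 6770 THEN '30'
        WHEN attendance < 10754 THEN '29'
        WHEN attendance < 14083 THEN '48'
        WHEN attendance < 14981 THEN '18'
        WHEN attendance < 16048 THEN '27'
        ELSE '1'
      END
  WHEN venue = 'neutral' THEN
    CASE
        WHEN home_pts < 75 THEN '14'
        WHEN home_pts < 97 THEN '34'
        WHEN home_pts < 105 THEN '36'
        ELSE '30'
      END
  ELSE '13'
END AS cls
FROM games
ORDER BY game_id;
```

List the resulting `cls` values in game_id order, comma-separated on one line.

13, 48, 13, 13, 30, 34, 27, 14, 1, 34, 29, 30, 34, 30

game_id=5: venue='away' → outer ELSE → 13
game_id=6: venue='home' → inner[attendance < 14083] → 48
game_id=7: venue='away' → outer ELSE → 13
game_id=8: venue='away' → outer ELSE → 13
game_id=9: venue='neutral' → inner[ELSE] → 30
game_id=10: venue='neutral' → inner[home_pts < 97] → 34
game_id=11: venue='home' → inner[attendance < 16048] → 27
game_id=12: venue='neutral' → inner[home_pts < 75] → 14
game_id=13: venue='home' → inner[ELSE] → 1
game_id=14: venue='neutral' → inner[home_pts < 97] → 34
game_id=15: venue='home' → inner[attendance < 10754] → 29
game_id=16: venue='neutral' → inner[ELSE] → 30
game_id=17: venue='neutral' → inner[home_pts < 97] → 34
game_id=18: venue='neutral' → inner[ELSE] → 30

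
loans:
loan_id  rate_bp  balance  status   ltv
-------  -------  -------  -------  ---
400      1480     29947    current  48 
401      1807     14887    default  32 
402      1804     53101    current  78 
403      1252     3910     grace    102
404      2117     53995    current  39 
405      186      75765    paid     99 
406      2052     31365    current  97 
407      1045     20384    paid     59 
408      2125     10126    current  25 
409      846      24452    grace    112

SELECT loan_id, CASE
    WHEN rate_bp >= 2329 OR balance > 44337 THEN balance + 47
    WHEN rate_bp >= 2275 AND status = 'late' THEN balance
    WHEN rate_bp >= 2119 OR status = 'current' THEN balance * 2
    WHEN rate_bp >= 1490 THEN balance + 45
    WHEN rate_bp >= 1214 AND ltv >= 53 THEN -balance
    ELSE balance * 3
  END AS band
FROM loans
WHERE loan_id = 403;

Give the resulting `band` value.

-3910

loan_id = 403: rate_bp=1252, balance=3910, status=grace, ltv=102.
rate_bp >= 2329 OR balance > 44337 → false
rate_bp >= 2275 AND status = 'late' → false
rate_bp >= 2119 OR status = 'current' → false
rate_bp >= 1490 → false
rate_bp >= 1214 AND ltv >= 53 → true → -3910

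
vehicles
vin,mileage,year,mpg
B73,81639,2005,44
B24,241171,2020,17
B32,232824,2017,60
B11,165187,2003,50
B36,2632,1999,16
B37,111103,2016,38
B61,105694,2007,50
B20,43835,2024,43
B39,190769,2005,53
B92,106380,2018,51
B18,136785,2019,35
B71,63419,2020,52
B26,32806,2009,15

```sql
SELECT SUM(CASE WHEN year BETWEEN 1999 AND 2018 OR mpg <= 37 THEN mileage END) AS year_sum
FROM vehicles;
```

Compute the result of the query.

vin=B73: ✓ → 81639
vin=B24: ✓ → 241171
vin=B32: ✓ → 232824
vin=B11: ✓ → 165187
vin=B36: ✓ → 2632
vin=B37: ✓ → 111103
vin=B61: ✓ → 105694
vin=B20: ✗
vin=B39: ✓ → 190769
vin=B92: ✓ → 106380
vin=B18: ✓ → 136785
vin=B71: ✗
vin=B26: ✓ → 32806
year_sum = 81639 + 241171 + 232824 + 165187 + 2632 + 111103 + 105694 + 190769 + 106380 + 136785 + 32806 = 1406990

1406990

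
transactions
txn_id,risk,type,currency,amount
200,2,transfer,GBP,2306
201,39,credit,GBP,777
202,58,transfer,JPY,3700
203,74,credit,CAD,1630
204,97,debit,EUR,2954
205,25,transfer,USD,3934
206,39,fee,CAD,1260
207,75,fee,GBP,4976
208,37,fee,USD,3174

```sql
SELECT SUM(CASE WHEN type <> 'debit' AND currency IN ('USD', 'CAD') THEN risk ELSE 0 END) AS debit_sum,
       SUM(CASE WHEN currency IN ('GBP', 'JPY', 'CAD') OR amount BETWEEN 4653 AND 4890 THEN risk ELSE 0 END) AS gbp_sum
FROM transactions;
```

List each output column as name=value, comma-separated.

debit_sum=175, gbp_sum=287

[debit_sum: type <> 'debit' AND currency IN ('USD', 'CAD')]
txn_id=200: ✗
txn_id=201: ✗
txn_id=202: ✗
txn_id=203: ✓ → 74
txn_id=204: ✗
txn_id=205: ✓ → 25
txn_id=206: ✓ → 39
txn_id=207: ✗
txn_id=208: ✓ → 37
debit_sum = 74 + 25 + 39 + 37 = 175
—
[gbp_sum: currency IN ('GBP', 'JPY', 'CAD') OR amount BETWEEN 4653 AND 4890]
txn_id=200: ✓ → 2
txn_id=201: ✓ → 39
txn_id=202: ✓ → 58
txn_id=203: ✓ → 74
txn_id=204: ✗
txn_id=205: ✗
txn_id=206: ✓ → 39
txn_id=207: ✓ → 75
txn_id=208: ✗
gbp_sum = 2 + 39 + 58 + 74 + 39 + 75 = 287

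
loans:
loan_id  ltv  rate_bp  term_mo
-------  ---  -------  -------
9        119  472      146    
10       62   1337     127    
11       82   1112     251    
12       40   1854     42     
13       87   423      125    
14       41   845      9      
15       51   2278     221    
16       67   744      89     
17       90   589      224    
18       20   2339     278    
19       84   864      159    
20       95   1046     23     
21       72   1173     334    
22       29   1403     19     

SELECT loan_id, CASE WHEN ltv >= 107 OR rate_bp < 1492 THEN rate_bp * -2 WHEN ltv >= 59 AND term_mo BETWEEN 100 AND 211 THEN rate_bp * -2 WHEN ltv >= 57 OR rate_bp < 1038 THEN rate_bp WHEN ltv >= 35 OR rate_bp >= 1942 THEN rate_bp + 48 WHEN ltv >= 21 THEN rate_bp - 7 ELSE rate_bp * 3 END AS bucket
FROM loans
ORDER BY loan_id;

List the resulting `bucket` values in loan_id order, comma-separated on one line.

-944, -2674, -2224, 1902, -846, -1690, 2326, -1488, -1178, 2387, -1728, -2092, -2346, -2806

loan_id=9: ltv >= 107 OR rate_bp < 1492 → -944
loan_id=10: ltv >= 107 OR rate_bp < 1492 → -2674
loan_id=11: ltv >= 107 OR rate_bp < 1492 → -2224
loan_id=12: ltv >= 35 OR rate_bp >= 1942 → 1902
loan_id=13: ltv >= 107 OR rate_bp < 1492 → -846
loan_id=14: ltv >= 107 OR rate_bp < 1492 → -1690
loan_id=15: ltv >= 35 OR rate_bp >= 1942 → 2326
loan_id=16: ltv >= 107 OR rate_bp < 1492 → -1488
loan_id=17: ltv >= 107 OR rate_bp < 1492 → -1178
loan_id=18: ltv >= 35 OR rate_bp >= 1942 → 2387
loan_id=19: ltv >= 107 OR rate_bp < 1492 → -1728
loan_id=20: ltv >= 107 OR rate_bp < 1492 → -2092
loan_id=21: ltv >= 107 OR rate_bp < 1492 → -2346
loan_id=22: ltv >= 107 OR rate_bp < 1492 → -2806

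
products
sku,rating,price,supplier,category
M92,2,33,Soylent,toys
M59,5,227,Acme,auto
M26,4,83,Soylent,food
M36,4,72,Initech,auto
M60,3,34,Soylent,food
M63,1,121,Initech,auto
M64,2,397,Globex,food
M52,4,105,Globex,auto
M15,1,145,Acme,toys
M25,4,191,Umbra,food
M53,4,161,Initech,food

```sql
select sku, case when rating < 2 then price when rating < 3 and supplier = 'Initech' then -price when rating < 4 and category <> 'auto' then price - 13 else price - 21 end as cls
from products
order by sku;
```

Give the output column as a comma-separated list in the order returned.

145, 170, 62, 51, 84, 140, 206, 21, 121, 384, 20

sku=M15: rating < 2 → 145
sku=M25: ELSE → 170
sku=M26: ELSE → 62
sku=M36: ELSE → 51
sku=M52: ELSE → 84
sku=M53: ELSE → 140
sku=M59: ELSE → 206
sku=M60: rating < 4 and category <> 'auto' → 21
sku=M63: rating < 2 → 121
sku=M64: rating < 4 and category <> 'auto' → 384
sku=M92: rating < 4 and category <> 'auto' → 20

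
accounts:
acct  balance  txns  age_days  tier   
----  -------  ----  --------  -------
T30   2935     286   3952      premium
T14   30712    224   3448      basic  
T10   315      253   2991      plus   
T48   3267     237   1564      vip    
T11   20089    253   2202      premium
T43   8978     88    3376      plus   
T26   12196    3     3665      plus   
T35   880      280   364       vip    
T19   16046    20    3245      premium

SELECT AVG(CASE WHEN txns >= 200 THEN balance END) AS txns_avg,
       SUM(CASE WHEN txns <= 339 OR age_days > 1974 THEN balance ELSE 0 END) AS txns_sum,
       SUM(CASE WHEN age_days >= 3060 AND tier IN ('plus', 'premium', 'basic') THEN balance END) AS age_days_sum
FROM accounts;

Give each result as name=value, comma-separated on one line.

[txns_avg: txns >= 200]
acct=T30: ✓ → 2935
acct=T14: ✓ → 30712
acct=T10: ✓ → 315
acct=T48: ✓ → 3267
acct=T11: ✓ → 20089
acct=T43: ✗
acct=T26: ✗
acct=T35: ✓ → 880
acct=T19: ✗
txns_avg = (2935 + 30712 + 315 + 3267 + 20089 + 880) / 6 = 9699.6666666667
—
[txns_sum: txns <= 339 OR age_days > 1974]
acct=T30: ✓ → 2935
acct=T14: ✓ → 30712
acct=T10: ✓ → 315
acct=T48: ✓ → 3267
acct=T11: ✓ → 20089
acct=T43: ✓ → 8978
acct=T26: ✓ → 12196
acct=T35: ✓ → 880
acct=T19: ✓ → 16046
txns_sum = 2935 + 30712 + 315 + 3267 + 20089 + 8978 + 12196 + 880 + 16046 = 95418
—
[age_days_sum: age_days >= 3060 AND tier IN ('plus', 'premium', 'basic')]
acct=T30: ✓ → 2935
acct=T14: ✓ → 30712
acct=T10: ✗
acct=T48: ✗
acct=T11: ✗
acct=T43: ✓ → 8978
acct=T26: ✓ → 12196
acct=T35: ✗
acct=T19: ✓ → 16046
age_days_sum = 2935 + 30712 + 8978 + 12196 + 16046 = 70867

txns_avg=9699.6666666667, txns_sum=95418, age_days_sum=70867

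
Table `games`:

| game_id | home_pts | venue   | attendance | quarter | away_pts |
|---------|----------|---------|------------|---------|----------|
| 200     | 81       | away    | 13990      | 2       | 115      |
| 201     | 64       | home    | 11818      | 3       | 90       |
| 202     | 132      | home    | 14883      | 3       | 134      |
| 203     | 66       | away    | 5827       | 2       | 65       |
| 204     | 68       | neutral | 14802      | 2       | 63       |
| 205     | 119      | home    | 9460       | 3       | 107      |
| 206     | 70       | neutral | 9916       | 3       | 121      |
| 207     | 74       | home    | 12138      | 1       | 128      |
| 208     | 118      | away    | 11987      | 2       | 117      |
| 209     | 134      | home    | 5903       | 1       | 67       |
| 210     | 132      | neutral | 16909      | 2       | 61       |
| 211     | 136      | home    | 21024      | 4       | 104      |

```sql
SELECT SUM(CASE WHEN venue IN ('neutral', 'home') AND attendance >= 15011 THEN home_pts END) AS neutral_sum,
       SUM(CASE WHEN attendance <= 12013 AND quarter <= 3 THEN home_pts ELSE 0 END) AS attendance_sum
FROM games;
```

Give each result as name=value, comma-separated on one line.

[neutral_sum: venue IN ('neutral', 'home') AND attendance >= 15011]
game_id=200: ✗
game_id=201: ✗
game_id=202: ✗
game_id=203: ✗
game_id=204: ✗
game_id=205: ✗
game_id=206: ✗
game_id=207: ✗
game_id=208: ✗
game_id=209: ✗
game_id=210: ✓ → 132
game_id=211: ✓ → 136
neutral_sum = 132 + 136 = 268
—
[attendance_sum: attendance <= 12013 AND quarter <= 3]
game_id=200: ✗
game_id=201: ✓ → 64
game_id=202: ✗
game_id=203: ✓ → 66
game_id=204: ✗
game_id=205: ✓ → 119
game_id=206: ✓ → 70
game_id=207: ✗
game_id=208: ✓ → 118
game_id=209: ✓ → 134
game_id=210: ✗
game_id=211: ✗
attendance_sum = 64 + 66 + 119 + 70 + 118 + 134 = 571

neutral_sum=268, attendance_sum=571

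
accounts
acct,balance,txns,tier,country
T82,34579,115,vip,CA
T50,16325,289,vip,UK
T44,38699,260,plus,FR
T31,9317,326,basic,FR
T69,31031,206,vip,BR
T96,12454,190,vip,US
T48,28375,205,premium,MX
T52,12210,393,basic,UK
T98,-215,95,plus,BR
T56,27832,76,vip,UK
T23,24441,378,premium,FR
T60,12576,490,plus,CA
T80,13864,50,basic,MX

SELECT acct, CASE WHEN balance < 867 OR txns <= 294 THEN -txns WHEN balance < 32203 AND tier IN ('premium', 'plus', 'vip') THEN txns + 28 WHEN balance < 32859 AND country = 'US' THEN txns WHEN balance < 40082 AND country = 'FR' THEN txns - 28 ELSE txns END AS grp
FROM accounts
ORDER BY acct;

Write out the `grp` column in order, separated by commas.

406, 298, -260, -205, -289, 393, -76, 518, -206, -50, -115, -190, -95

acct=T23: balance < 32203 AND tier IN ('premium', 'plus', 'vip') → 406
acct=T31: balance < 40082 AND country = 'FR' → 298
acct=T44: balance < 867 OR txns <= 294 → -260
acct=T48: balance < 867 OR txns <= 294 → -205
acct=T50: balance < 867 OR txns <= 294 → -289
acct=T52: ELSE → 393
acct=T56: balance < 867 OR txns <= 294 → -76
acct=T60: balance < 32203 AND tier IN ('premium', 'plus', 'vip') → 518
acct=T69: balance < 867 OR txns <= 294 → -206
acct=T80: balance < 867 OR txns <= 294 → -50
acct=T82: balance < 867 OR txns <= 294 → -115
acct=T96: balance < 867 OR txns <= 294 → -190
acct=T98: balance < 867 OR txns <= 294 → -95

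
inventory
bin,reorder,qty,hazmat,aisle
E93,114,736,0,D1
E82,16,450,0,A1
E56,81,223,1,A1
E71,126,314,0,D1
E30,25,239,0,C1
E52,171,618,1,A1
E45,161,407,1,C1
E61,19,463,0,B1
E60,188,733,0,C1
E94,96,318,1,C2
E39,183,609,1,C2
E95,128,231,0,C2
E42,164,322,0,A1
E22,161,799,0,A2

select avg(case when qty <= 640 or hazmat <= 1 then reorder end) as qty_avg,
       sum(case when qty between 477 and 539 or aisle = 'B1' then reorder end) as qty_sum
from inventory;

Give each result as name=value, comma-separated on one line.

qty_avg=116.6428571429, qty_sum=19

[qty_avg: qty <= 640 or hazmat <= 1]
bin=E93: ✓ → 114
bin=E82: ✓ → 16
bin=E56: ✓ → 81
bin=E71: ✓ → 126
bin=E30: ✓ → 25
bin=E52: ✓ → 171
bin=E45: ✓ → 161
bin=E61: ✓ → 19
bin=E60: ✓ → 188
bin=E94: ✓ → 96
bin=E39: ✓ → 183
bin=E95: ✓ → 128
bin=E42: ✓ → 164
bin=E22: ✓ → 161
qty_avg = (114 + 16 + 81 + 126 + 25 + 171 + 161 + 19 + 188 + 96 + 183 + 128 + 164 + 161) / 14 = 116.6428571429
—
[qty_sum: qty between 477 and 539 or aisle = 'B1']
bin=E93: ✗
bin=E82: ✗
bin=E56: ✗
bin=E71: ✗
bin=E30: ✗
bin=E52: ✗
bin=E45: ✗
bin=E61: ✓ → 19
bin=E60: ✗
bin=E94: ✗
bin=E39: ✗
bin=E95: ✗
bin=E42: ✗
bin=E22: ✗
qty_sum = 19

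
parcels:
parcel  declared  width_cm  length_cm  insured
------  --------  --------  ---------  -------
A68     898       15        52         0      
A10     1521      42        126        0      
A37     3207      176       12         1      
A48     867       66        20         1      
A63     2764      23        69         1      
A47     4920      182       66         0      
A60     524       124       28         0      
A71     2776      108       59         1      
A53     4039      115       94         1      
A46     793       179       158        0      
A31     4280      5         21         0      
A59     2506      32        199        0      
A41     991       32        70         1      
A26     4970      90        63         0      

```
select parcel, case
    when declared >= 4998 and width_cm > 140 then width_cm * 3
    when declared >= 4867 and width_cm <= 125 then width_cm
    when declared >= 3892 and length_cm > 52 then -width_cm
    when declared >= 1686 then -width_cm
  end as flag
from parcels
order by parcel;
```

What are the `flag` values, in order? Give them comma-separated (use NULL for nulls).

NULL, 90, -5, -176, NULL, NULL, -182, NULL, -115, -32, NULL, -23, NULL, -108

parcel=A10: (no match → NULL) → NULL
parcel=A26: declared >= 4867 and width_cm <= 125 → 90
parcel=A31: declared >= 1686 → -5
parcel=A37: declared >= 1686 → -176
parcel=A41: (no match → NULL) → NULL
parcel=A46: (no match → NULL) → NULL
parcel=A47: declared >= 3892 and length_cm > 52 → -182
parcel=A48: (no match → NULL) → NULL
parcel=A53: declared >= 3892 and length_cm > 52 → -115
parcel=A59: declared >= 1686 → -32
parcel=A60: (no match → NULL) → NULL
parcel=A63: declared >= 1686 → -23
parcel=A68: (no match → NULL) → NULL
parcel=A71: declared >= 1686 → -108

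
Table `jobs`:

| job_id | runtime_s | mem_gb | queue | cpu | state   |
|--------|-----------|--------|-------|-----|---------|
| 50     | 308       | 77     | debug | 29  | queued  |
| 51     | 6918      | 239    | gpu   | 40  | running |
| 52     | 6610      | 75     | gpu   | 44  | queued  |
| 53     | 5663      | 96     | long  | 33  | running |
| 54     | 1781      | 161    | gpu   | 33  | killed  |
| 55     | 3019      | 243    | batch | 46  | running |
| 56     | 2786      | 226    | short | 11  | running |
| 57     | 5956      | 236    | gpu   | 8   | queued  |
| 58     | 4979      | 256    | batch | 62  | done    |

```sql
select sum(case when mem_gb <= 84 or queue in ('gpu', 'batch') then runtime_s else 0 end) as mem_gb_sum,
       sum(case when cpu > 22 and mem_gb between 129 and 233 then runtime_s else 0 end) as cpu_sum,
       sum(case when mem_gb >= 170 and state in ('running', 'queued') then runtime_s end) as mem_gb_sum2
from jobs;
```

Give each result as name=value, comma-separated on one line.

[mem_gb_sum: mem_gb <= 84 or queue in ('gpu', 'batch')]
job_id=50: ✓ → 308
job_id=51: ✓ → 6918
job_id=52: ✓ → 6610
job_id=53: ✗
job_id=54: ✓ → 1781
job_id=55: ✓ → 3019
job_id=56: ✗
job_id=57: ✓ → 5956
job_id=58: ✓ → 4979
mem_gb_sum = 308 + 6918 + 6610 + 1781 + 3019 + 5956 + 4979 = 29571
—
[cpu_sum: cpu > 22 and mem_gb between 129 and 233]
job_id=50: ✗
job_id=51: ✗
job_id=52: ✗
job_id=53: ✗
job_id=54: ✓ → 1781
job_id=55: ✗
job_id=56: ✗
job_id=57: ✗
job_id=58: ✗
cpu_sum = 1781
—
[mem_gb_sum2: mem_gb >= 170 and state in ('running', 'queued')]
job_id=50: ✗
job_id=51: ✓ → 6918
job_id=52: ✗
job_id=53: ✗
job_id=54: ✗
job_id=55: ✓ → 3019
job_id=56: ✓ → 2786
job_id=57: ✓ → 5956
job_id=58: ✗
mem_gb_sum2 = 6918 + 3019 + 2786 + 5956 = 18679

mem_gb_sum=29571, cpu_sum=1781, mem_gb_sum2=18679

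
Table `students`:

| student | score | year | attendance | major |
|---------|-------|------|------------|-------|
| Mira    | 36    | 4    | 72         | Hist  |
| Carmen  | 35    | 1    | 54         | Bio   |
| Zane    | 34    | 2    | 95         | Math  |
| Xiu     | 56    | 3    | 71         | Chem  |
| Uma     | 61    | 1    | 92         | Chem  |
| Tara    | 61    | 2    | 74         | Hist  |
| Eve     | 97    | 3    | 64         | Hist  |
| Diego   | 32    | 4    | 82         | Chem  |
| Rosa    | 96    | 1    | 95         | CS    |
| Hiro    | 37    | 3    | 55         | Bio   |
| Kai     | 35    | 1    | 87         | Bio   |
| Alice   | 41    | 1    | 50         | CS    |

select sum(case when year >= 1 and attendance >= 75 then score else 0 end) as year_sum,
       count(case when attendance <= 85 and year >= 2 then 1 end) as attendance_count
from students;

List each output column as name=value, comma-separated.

[year_sum: year >= 1 and attendance >= 75]
student=Mira: ✗
student=Carmen: ✗
student=Zane: ✓ → 34
student=Xiu: ✗
student=Uma: ✓ → 61
student=Tara: ✗
student=Eve: ✗
student=Diego: ✓ → 32
student=Rosa: ✓ → 96
student=Hiro: ✗
student=Kai: ✓ → 35
student=Alice: ✗
year_sum = 34 + 61 + 32 + 96 + 35 = 258
—
[attendance_count: attendance <= 85 and year >= 2]
student=Mira: ✓ → 1
student=Carmen: ✗
student=Zane: ✗
student=Xiu: ✓ → 1
student=Uma: ✗
student=Tara: ✓ → 1
student=Eve: ✓ → 1
student=Diego: ✓ → 1
student=Rosa: ✗
student=Hiro: ✓ → 1
student=Kai: ✗
student=Alice: ✗
attendance_count = COUNT(1, 1, 1, 1, 1, 1) = 6

year_sum=258, attendance_count=6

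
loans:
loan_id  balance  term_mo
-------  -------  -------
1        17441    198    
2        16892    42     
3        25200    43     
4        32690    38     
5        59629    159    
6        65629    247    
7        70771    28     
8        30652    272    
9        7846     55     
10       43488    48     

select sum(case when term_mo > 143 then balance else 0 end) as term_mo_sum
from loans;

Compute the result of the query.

loan_id=1: ✓ → 17441
loan_id=2: ✗
loan_id=3: ✗
loan_id=4: ✗
loan_id=5: ✓ → 59629
loan_id=6: ✓ → 65629
loan_id=7: ✗
loan_id=8: ✓ → 30652
loan_id=9: ✗
loan_id=10: ✗
term_mo_sum = 17441 + 59629 + 65629 + 30652 = 173351

173351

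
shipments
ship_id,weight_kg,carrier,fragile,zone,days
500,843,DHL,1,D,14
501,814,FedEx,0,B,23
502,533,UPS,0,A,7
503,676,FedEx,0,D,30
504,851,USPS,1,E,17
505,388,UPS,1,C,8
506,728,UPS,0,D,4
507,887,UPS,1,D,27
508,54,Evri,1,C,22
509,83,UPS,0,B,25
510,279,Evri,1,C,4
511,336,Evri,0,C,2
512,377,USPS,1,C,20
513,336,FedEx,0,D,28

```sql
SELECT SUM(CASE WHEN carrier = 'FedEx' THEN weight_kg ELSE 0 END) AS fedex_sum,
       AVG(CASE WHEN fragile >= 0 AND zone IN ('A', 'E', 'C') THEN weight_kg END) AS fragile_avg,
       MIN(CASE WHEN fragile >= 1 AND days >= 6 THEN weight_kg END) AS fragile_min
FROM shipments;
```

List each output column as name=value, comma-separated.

fedex_sum=1826, fragile_avg=402.5714285714, fragile_min=54

[fedex_sum: carrier = 'FedEx']
ship_id=500: ✗
ship_id=501: ✓ → 814
ship_id=502: ✗
ship_id=503: ✓ → 676
ship_id=504: ✗
ship_id=505: ✗
ship_id=506: ✗
ship_id=507: ✗
ship_id=508: ✗
ship_id=509: ✗
ship_id=510: ✗
ship_id=511: ✗
ship_id=512: ✗
ship_id=513: ✓ → 336
fedex_sum = 814 + 676 + 336 = 1826
—
[fragile_avg: fragile >= 0 AND zone IN ('A', 'E', 'C')]
ship_id=500: ✗
ship_id=501: ✗
ship_id=502: ✓ → 533
ship_id=503: ✗
ship_id=504: ✓ → 851
ship_id=505: ✓ → 388
ship_id=506: ✗
ship_id=507: ✗
ship_id=508: ✓ → 54
ship_id=509: ✗
ship_id=510: ✓ → 279
ship_id=511: ✓ → 336
ship_id=512: ✓ → 377
ship_id=513: ✗
fragile_avg = (533 + 851 + 388 + 54 + 279 + 336 + 377) / 7 = 402.5714285714
—
[fragile_min: fragile >= 1 AND days >= 6]
ship_id=500: ✓ → 843
ship_id=501: ✗
ship_id=502: ✗
ship_id=503: ✗
ship_id=504: ✓ → 851
ship_id=505: ✓ → 388
ship_id=506: ✗
ship_id=507: ✓ → 887
ship_id=508: ✓ → 54
ship_id=509: ✗
ship_id=510: ✗
ship_id=511: ✗
ship_id=512: ✓ → 377
ship_id=513: ✗
fragile_min = MIN(843, 851, 388, 887, 54, 377) = 54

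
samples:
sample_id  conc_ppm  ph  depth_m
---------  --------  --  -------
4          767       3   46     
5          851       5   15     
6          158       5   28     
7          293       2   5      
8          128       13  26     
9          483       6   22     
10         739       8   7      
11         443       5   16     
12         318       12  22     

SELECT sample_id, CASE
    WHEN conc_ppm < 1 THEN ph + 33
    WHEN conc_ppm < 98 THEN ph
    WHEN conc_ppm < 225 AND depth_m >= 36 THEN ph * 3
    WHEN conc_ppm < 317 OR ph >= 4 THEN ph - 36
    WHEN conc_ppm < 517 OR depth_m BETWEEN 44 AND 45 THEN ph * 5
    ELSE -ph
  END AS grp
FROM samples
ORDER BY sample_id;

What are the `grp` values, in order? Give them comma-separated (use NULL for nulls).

sample_id=4: ELSE → -3
sample_id=5: conc_ppm < 317 OR ph >= 4 → -31
sample_id=6: conc_ppm < 317 OR ph >= 4 → -31
sample_id=7: conc_ppm < 317 OR ph >= 4 → -34
sample_id=8: conc_ppm < 317 OR ph >= 4 → -23
sample_id=9: conc_ppm < 317 OR ph >= 4 → -30
sample_id=10: conc_ppm < 317 OR ph >= 4 → -28
sample_id=11: conc_ppm < 317 OR ph >= 4 → -31
sample_id=12: conc_ppm < 317 OR ph >= 4 → -24

-3, -31, -31, -34, -23, -30, -28, -31, -24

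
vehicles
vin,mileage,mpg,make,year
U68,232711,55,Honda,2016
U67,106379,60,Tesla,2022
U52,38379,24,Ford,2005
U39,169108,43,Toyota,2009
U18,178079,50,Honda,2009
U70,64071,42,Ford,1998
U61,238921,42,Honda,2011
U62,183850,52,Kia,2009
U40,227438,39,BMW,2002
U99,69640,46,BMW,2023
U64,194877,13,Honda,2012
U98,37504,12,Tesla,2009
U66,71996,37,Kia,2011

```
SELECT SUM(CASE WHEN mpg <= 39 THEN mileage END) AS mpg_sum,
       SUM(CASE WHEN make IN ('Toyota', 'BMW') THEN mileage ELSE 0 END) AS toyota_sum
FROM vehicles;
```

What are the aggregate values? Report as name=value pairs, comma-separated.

mpg_sum=570194, toyota_sum=466186

[mpg_sum: mpg <= 39]
vin=U68: ✗
vin=U67: ✗
vin=U52: ✓ → 38379
vin=U39: ✗
vin=U18: ✗
vin=U70: ✗
vin=U61: ✗
vin=U62: ✗
vin=U40: ✓ → 227438
vin=U99: ✗
vin=U64: ✓ → 194877
vin=U98: ✓ → 37504
vin=U66: ✓ → 71996
mpg_sum = 38379 + 227438 + 194877 + 37504 + 71996 = 570194
—
[toyota_sum: make IN ('Toyota', 'BMW')]
vin=U68: ✗
vin=U67: ✗
vin=U52: ✗
vin=U39: ✓ → 169108
vin=U18: ✗
vin=U70: ✗
vin=U61: ✗
vin=U62: ✗
vin=U40: ✓ → 227438
vin=U99: ✓ → 69640
vin=U64: ✗
vin=U98: ✗
vin=U66: ✗
toyota_sum = 169108 + 227438 + 69640 = 466186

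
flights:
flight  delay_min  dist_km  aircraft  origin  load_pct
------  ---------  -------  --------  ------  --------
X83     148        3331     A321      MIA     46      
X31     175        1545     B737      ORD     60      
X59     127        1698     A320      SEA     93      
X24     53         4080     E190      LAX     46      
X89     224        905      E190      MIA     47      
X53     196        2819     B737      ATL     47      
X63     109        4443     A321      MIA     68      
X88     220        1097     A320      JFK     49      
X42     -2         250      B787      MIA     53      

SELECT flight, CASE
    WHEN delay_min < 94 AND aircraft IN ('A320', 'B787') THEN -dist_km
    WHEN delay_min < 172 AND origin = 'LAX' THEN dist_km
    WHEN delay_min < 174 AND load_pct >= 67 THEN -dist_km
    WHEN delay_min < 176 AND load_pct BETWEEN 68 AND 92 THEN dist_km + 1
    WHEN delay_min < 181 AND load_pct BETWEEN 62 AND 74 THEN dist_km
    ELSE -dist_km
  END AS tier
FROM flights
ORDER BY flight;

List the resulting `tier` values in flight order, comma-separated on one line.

4080, -1545, -250, -2819, -1698, -4443, -3331, -1097, -905

flight=X24: delay_min < 172 AND origin = 'LAX' → 4080
flight=X31: ELSE → -1545
flight=X42: delay_min < 94 AND aircraft IN ('A320', 'B787') → -250
flight=X53: ELSE → -2819
flight=X59: delay_min < 174 AND load_pct >= 67 → -1698
flight=X63: delay_min < 174 AND load_pct >= 67 → -4443
flight=X83: ELSE → -3331
flight=X88: ELSE → -1097
flight=X89: ELSE → -905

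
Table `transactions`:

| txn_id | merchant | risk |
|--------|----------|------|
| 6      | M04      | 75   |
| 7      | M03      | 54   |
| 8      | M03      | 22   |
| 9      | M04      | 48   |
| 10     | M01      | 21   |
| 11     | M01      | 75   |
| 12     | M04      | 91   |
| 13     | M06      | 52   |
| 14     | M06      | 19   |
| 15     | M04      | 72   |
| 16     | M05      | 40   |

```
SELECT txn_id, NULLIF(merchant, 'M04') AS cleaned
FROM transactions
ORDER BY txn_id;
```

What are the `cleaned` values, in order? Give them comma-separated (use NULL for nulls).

txn_id=6: merchant=M04 vs M04: equal → NULL
txn_id=7: merchant=M03 vs M04: differ → M03
txn_id=8: merchant=M03 vs M04: differ → M03
txn_id=9: merchant=M04 vs M04: equal → NULL
txn_id=10: merchant=M01 vs M04: differ → M01
txn_id=11: merchant=M01 vs M04: differ → M01
txn_id=12: merchant=M04 vs M04: equal → NULL
txn_id=13: merchant=M06 vs M04: differ → M06
txn_id=14: merchant=M06 vs M04: differ → M06
txn_id=15: merchant=M04 vs M04: equal → NULL
txn_id=16: merchant=M05 vs M04: differ → M05

NULL, M03, M03, NULL, M01, M01, NULL, M06, M06, NULL, M05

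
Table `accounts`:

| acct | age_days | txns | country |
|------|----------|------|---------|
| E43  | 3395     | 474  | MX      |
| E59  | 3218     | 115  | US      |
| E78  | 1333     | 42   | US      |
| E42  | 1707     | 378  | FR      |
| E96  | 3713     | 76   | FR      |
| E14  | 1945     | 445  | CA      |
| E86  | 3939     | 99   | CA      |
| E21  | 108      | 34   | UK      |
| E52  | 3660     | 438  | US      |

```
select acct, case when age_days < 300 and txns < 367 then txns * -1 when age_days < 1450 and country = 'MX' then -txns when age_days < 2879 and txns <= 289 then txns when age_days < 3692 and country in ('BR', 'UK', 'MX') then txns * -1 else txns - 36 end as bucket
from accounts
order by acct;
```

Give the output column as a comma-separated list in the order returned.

acct=E14: ELSE → 409
acct=E21: age_days < 300 and txns < 367 → -34
acct=E42: ELSE → 342
acct=E43: age_days < 3692 and country in ('BR', 'UK', 'MX') → -474
acct=E52: ELSE → 402
acct=E59: ELSE → 79
acct=E78: age_days < 2879 and txns <= 289 → 42
acct=E86: ELSE → 63
acct=E96: ELSE → 40

409, -34, 342, -474, 402, 79, 42, 63, 40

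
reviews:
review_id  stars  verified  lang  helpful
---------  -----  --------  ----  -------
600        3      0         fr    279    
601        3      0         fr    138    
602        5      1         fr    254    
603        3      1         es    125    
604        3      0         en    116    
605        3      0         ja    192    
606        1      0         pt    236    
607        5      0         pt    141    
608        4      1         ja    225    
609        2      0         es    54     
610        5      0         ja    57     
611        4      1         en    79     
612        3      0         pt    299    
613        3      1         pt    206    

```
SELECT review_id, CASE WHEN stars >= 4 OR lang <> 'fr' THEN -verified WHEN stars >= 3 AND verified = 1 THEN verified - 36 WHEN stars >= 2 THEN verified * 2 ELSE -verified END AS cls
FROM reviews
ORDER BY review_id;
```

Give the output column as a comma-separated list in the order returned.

0, 0, -1, -1, 0, 0, 0, 0, -1, 0, 0, -1, 0, -1

review_id=600: stars >= 2 → 0
review_id=601: stars >= 2 → 0
review_id=602: stars >= 4 OR lang <> 'fr' → -1
review_id=603: stars >= 4 OR lang <> 'fr' → -1
review_id=604: stars >= 4 OR lang <> 'fr' → 0
review_id=605: stars >= 4 OR lang <> 'fr' → 0
review_id=606: stars >= 4 OR lang <> 'fr' → 0
review_id=607: stars >= 4 OR lang <> 'fr' → 0
review_id=608: stars >= 4 OR lang <> 'fr' → -1
review_id=609: stars >= 4 OR lang <> 'fr' → 0
review_id=610: stars >= 4 OR lang <> 'fr' → 0
review_id=611: stars >= 4 OR lang <> 'fr' → -1
review_id=612: stars >= 4 OR lang <> 'fr' → 0
review_id=613: stars >= 4 OR lang <> 'fr' → -1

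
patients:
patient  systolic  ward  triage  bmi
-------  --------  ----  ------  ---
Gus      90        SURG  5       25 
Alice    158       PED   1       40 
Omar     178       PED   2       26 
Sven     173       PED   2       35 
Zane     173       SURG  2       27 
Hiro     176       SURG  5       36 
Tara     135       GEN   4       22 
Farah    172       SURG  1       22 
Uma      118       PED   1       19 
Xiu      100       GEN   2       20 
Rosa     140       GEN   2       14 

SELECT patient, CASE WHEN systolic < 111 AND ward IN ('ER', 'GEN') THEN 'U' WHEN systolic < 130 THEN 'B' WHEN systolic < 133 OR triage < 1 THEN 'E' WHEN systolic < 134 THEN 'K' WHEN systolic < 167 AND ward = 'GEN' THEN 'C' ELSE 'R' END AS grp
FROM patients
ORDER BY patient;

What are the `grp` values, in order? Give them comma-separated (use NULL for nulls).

R, R, B, R, R, C, R, C, B, U, R

patient=Alice: ELSE → R
patient=Farah: ELSE → R
patient=Gus: systolic < 130 → B
patient=Hiro: ELSE → R
patient=Omar: ELSE → R
patient=Rosa: systolic < 167 AND ward = 'GEN' → C
patient=Sven: ELSE → R
patient=Tara: systolic < 167 AND ward = 'GEN' → C
patient=Uma: systolic < 130 → B
patient=Xiu: systolic < 111 AND ward IN ('ER', 'GEN') → U
patient=Zane: ELSE → R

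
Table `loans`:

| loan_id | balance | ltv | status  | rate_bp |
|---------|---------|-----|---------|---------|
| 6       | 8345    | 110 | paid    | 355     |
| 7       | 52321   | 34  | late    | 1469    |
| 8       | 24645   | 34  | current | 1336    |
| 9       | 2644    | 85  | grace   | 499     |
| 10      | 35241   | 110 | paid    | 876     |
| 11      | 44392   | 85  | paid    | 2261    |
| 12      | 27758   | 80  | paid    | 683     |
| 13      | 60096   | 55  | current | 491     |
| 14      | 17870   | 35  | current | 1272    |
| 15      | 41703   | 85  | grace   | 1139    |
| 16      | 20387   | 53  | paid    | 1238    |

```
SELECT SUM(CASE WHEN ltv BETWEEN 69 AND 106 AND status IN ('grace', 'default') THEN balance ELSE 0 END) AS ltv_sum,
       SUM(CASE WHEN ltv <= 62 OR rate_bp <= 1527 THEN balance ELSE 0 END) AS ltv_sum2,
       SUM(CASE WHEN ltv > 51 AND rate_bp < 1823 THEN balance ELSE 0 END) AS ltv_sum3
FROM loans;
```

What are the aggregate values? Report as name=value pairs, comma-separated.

ltv_sum=44347, ltv_sum2=291010, ltv_sum3=196174

[ltv_sum: ltv BETWEEN 69 AND 106 AND status IN ('grace', 'default')]
loan_id=6: ✗
loan_id=7: ✗
loan_id=8: ✗
loan_id=9: ✓ → 2644
loan_id=10: ✗
loan_id=11: ✗
loan_id=12: ✗
loan_id=13: ✗
loan_id=14: ✗
loan_id=15: ✓ → 41703
loan_id=16: ✗
ltv_sum = 2644 + 41703 = 44347
—
[ltv_sum2: ltv <= 62 OR rate_bp <= 1527]
loan_id=6: ✓ → 8345
loan_id=7: ✓ → 52321
loan_id=8: ✓ → 24645
loan_id=9: ✓ → 2644
loan_id=10: ✓ → 35241
loan_id=11: ✗
loan_id=12: ✓ → 27758
loan_id=13: ✓ → 60096
loan_id=14: ✓ → 17870
loan_id=15: ✓ → 41703
loan_id=16: ✓ → 20387
ltv_sum2 = 8345 + 52321 + 24645 + 2644 + 35241 + 27758 + 60096 + 17870 + 41703 + 20387 = 291010
—
[ltv_sum3: ltv > 51 AND rate_bp < 1823]
loan_id=6: ✓ → 8345
loan_id=7: ✗
loan_id=8: ✗
loan_id=9: ✓ → 2644
loan_id=10: ✓ → 35241
loan_id=11: ✗
loan_id=12: ✓ → 27758
loan_id=13: ✓ → 60096
loan_id=14: ✗
loan_id=15: ✓ → 41703
loan_id=16: ✓ → 20387
ltv_sum3 = 8345 + 2644 + 35241 + 27758 + 60096 + 41703 + 20387 = 196174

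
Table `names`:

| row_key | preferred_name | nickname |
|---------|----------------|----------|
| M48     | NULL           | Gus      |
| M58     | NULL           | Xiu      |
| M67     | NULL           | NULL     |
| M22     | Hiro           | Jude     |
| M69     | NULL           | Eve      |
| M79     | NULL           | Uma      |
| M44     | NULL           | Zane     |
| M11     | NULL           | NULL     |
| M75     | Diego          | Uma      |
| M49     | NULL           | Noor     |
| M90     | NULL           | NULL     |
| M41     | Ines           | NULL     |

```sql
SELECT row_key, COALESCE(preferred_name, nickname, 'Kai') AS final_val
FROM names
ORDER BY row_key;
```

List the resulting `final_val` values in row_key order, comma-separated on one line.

Kai, Hiro, Ines, Zane, Gus, Noor, Xiu, Kai, Eve, Diego, Uma, Kai

row_key=M11: preferred_name=NULL, nickname=NULL, → literal Kai → Kai
row_key=M22: preferred_name=Hiro → Hiro
row_key=M41: preferred_name=Ines → Ines
row_key=M44: preferred_name=NULL, nickname=Zane → Zane
row_key=M48: preferred_name=NULL, nickname=Gus → Gus
row_key=M49: preferred_name=NULL, nickname=Noor → Noor
row_key=M58: preferred_name=NULL, nickname=Xiu → Xiu
row_key=M67: preferred_name=NULL, nickname=NULL, → literal Kai → Kai
row_key=M69: preferred_name=NULL, nickname=Eve → Eve
row_key=M75: preferred_name=Diego → Diego
row_key=M79: preferred_name=NULL, nickname=Uma → Uma
row_key=M90: preferred_name=NULL, nickname=NULL, → literal Kai → Kai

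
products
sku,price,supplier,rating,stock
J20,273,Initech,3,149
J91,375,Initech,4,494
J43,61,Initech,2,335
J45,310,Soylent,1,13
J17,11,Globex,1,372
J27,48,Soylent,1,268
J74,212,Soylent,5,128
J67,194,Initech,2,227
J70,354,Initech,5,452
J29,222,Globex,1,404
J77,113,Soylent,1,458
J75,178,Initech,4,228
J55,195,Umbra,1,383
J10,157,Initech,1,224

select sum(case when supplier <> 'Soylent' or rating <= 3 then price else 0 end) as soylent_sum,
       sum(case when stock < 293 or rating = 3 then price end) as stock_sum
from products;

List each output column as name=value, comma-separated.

[soylent_sum: supplier <> 'Soylent' or rating <= 3]
sku=J20: ✓ → 273
sku=J91: ✓ → 375
sku=J43: ✓ → 61
sku=J45: ✓ → 310
sku=J17: ✓ → 11
sku=J27: ✓ → 48
sku=J74: ✗
sku=J67: ✓ → 194
sku=J70: ✓ → 354
sku=J29: ✓ → 222
sku=J77: ✓ → 113
sku=J75: ✓ → 178
sku=J55: ✓ → 195
sku=J10: ✓ → 157
soylent_sum = 273 + 375 + 61 + 310 + 11 + 48 + 194 + 354 + 222 + 113 + 178 + 195 + 157 = 2491
—
[stock_sum: stock < 293 or rating = 3]
sku=J20: ✓ → 273
sku=J91: ✗
sku=J43: ✗
sku=J45: ✓ → 310
sku=J17: ✗
sku=J27: ✓ → 48
sku=J74: ✓ → 212
sku=J67: ✓ → 194
sku=J70: ✗
sku=J29: ✗
sku=J77: ✗
sku=J75: ✓ → 178
sku=J55: ✗
sku=J10: ✓ → 157
stock_sum = 273 + 310 + 48 + 212 + 194 + 178 + 157 = 1372

soylent_sum=2491, stock_sum=1372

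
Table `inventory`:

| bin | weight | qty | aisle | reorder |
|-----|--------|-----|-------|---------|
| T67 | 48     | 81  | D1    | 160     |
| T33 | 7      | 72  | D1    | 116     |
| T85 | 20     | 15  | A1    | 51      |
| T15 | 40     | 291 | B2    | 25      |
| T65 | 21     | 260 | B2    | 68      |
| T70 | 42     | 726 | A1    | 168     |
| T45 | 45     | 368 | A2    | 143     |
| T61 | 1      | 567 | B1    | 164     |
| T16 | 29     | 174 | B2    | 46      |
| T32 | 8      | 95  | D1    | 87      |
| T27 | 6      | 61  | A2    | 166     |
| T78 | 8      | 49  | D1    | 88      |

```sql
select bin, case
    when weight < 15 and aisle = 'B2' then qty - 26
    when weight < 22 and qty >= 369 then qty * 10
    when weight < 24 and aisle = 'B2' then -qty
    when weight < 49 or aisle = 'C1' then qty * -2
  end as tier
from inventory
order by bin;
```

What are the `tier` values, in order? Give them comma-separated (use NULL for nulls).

bin=T15: weight < 49 or aisle = 'C1' → -582
bin=T16: weight < 49 or aisle = 'C1' → -348
bin=T27: weight < 49 or aisle = 'C1' → -122
bin=T32: weight < 49 or aisle = 'C1' → -190
bin=T33: weight < 49 or aisle = 'C1' → -144
bin=T45: weight < 49 or aisle = 'C1' → -736
bin=T61: weight < 22 and qty >= 369 → 5670
bin=T65: weight < 24 and aisle = 'B2' → -260
bin=T67: weight < 49 or aisle = 'C1' → -162
bin=T70: weight < 49 or aisle = 'C1' → -1452
bin=T78: weight < 49 or aisle = 'C1' → -98
bin=T85: weight < 49 or aisle = 'C1' → -30

-582, -348, -122, -190, -144, -736, 5670, -260, -162, -1452, -98, -30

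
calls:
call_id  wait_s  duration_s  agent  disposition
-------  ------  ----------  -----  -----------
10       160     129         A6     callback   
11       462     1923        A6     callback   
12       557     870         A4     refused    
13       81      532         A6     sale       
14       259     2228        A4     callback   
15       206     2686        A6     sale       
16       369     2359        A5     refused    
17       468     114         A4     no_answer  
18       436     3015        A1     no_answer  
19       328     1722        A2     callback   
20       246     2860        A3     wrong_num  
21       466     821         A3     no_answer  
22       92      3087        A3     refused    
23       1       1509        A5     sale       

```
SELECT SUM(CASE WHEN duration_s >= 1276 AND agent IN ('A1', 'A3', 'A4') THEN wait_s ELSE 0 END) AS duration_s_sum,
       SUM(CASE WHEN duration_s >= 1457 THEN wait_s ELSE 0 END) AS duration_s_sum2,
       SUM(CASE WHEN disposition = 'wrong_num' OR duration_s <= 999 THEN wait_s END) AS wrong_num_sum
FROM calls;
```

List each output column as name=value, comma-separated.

duration_s_sum=1033, duration_s_sum2=2399, wrong_num_sum=1978

[duration_s_sum: duration_s >= 1276 AND agent IN ('A1', 'A3', 'A4')]
call_id=10: ✗
call_id=11: ✗
call_id=12: ✗
call_id=13: ✗
call_id=14: ✓ → 259
call_id=15: ✗
call_id=16: ✗
call_id=17: ✗
call_id=18: ✓ → 436
call_id=19: ✗
call_id=20: ✓ → 246
call_id=21: ✗
call_id=22: ✓ → 92
call_id=23: ✗
duration_s_sum = 259 + 436 + 246 + 92 = 1033
—
[duration_s_sum2: duration_s >= 1457]
call_id=10: ✗
call_id=11: ✓ → 462
call_id=12: ✗
call_id=13: ✗
call_id=14: ✓ → 259
call_id=15: ✓ → 206
call_id=16: ✓ → 369
call_id=17: ✗
call_id=18: ✓ → 436
call_id=19: ✓ → 328
call_id=20: ✓ → 246
call_id=21: ✗
call_id=22: ✓ → 92
call_id=23: ✓ → 1
duration_s_sum2 = 462 + 259 + 206 + 369 + 436 + 328 + 246 + 92 + 1 = 2399
—
[wrong_num_sum: disposition = 'wrong_num' OR duration_s <= 999]
call_id=10: ✓ → 160
call_id=11: ✗
call_id=12: ✓ → 557
call_id=13: ✓ → 81
call_id=14: ✗
call_id=15: ✗
call_id=16: ✗
call_id=17: ✓ → 468
call_id=18: ✗
call_id=19: ✗
call_id=20: ✓ → 246
call_id=21: ✓ → 466
call_id=22: ✗
call_id=23: ✗
wrong_num_sum = 160 + 557 + 81 + 468 + 246 + 466 = 1978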